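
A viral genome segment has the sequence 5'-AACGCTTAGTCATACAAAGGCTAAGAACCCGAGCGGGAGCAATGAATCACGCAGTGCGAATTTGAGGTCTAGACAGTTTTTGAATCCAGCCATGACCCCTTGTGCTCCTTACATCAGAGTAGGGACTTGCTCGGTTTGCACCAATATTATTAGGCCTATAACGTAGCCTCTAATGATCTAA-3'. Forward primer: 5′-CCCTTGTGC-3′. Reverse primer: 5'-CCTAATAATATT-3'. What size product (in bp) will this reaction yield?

58 bp

Scanning the template, CCCTTGTGC occurs at positions 97–105; this primer anneals to the bottom strand there with its 3' end pointing downstream.
The reverse primer's reverse complement is AATATTATTAGG, which matches the template at positions 143–154.
Amplicon spans positions 97–154: 58 bp.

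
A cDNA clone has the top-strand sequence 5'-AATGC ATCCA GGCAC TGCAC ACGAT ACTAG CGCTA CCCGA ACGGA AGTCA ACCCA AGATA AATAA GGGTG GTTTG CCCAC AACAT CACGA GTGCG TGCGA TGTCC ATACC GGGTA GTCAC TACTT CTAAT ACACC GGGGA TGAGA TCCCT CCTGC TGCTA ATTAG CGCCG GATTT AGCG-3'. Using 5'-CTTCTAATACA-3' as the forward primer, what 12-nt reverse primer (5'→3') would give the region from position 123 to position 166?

5'-GCTAATTAGCAG-3'

The product's 3' end on the top strand is position 166.
The reverse primer anneals to the top strand over positions 155–166, i.e. to CTGCTAATTAGC.
Its sequence written 5'→3' is the reverse complement: GCTAATTAGCAG.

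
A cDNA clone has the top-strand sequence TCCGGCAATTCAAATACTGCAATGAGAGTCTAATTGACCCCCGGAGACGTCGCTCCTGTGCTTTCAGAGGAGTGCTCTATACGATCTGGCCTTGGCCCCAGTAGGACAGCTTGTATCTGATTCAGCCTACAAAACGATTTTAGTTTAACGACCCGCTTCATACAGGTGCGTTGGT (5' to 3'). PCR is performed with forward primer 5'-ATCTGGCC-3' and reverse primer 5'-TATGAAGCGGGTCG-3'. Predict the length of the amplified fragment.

79 bp

The forward primer matches the template at positions 84–91.
Taking the reverse complement of TATGAAGCGGGTCG gives CGACCCGCTTCATA, found at positions 149–162 on the template; the primer anneals here to the top strand with its 3' end pointing upstream.
Product length = (reverse-primer end) − (forward-primer start) + 1 = 162 − 84 + 1 = 79 bp.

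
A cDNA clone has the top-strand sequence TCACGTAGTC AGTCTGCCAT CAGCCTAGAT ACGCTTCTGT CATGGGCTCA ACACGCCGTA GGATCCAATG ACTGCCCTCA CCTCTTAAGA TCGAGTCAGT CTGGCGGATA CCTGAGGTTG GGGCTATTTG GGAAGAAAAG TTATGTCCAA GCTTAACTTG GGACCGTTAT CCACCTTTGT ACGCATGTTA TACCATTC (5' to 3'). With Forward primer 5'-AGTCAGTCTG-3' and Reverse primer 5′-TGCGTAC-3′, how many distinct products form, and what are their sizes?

Two products: 179 bp, 92 bp

The forward primer AGTCAGTCTG matches the top strand at positions 7–16, 94–103.
The reverse primer's reverse complement is GTACGCA, matching at positions 179–185.
Each forward site pairs with the reverse site to give a product ending at position 185: sizes 179, 92 bp.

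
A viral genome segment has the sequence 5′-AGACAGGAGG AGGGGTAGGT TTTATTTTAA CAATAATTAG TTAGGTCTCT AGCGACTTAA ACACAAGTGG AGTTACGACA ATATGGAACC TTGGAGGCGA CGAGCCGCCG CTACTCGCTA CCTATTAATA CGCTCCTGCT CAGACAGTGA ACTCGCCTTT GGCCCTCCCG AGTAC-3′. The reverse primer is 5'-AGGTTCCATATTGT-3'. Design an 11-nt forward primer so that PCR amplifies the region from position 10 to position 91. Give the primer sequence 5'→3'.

The reverse primer's reverse complement ACAATATGGAACCT matches the template at positions 78–91; the product starts at position 10.
The forward primer is identical to the top strand over positions 10–20: GAGGGGTAGGT.

5'-GAGGGGTAGGT-3'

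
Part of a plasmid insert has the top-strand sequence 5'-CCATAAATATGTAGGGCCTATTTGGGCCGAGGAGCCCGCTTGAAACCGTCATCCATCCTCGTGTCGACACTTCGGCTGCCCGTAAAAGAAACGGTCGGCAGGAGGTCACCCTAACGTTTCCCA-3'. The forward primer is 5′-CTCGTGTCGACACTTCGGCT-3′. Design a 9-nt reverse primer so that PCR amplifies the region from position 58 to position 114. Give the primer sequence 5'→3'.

The product's 3' end on the top strand is position 114.
The reverse primer anneals to the top strand over positions 106–114, i.e. to TCACCCTAA.
Its sequence written 5'→3' is the reverse complement: TTAGGGTGA.

5'-TTAGGGTGA-3'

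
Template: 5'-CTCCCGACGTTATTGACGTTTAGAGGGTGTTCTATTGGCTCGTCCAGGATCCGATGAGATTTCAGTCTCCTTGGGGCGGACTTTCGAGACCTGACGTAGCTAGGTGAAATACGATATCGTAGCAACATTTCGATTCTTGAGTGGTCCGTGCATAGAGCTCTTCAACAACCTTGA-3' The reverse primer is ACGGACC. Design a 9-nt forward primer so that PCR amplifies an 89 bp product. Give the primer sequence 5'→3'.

5'-TTCAGTCTC-3'

The reverse primer's reverse complement GGTCCGT matches the template at positions 143–149, so the product ends at position 149.
An 89 bp product then starts at position 149 − 89 + 1 = 61.
The forward primer is identical to the top strand there: TTCAGTCTC.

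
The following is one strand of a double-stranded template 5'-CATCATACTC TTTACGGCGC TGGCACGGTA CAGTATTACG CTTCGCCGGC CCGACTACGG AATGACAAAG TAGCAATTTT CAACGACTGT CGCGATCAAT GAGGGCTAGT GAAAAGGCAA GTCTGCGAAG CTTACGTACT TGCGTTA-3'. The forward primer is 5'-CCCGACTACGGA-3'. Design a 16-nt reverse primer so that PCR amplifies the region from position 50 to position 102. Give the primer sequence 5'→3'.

The product's 3' end on the top strand is position 102.
The reverse primer anneals to the top strand over positions 87–102, i.e. to CTGTCGCGATCAATGA.
Its sequence written 5'→3' is the reverse complement: TCATTGATCGCGACAG.

5'-TCATTGATCGCGACAG-3'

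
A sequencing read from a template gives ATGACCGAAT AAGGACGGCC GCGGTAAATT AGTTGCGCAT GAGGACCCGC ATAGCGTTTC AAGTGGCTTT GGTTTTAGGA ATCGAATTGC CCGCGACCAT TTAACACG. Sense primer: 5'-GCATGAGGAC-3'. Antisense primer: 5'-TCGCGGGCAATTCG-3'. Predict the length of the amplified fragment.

60 bp

Forward primer GCATGAGGAC is found on the top strand at positions 37–46.
Taking the reverse complement of TCGCGGGCAATTCG gives CGAATTGCCCGCGA, found at positions 83–96 on the template; the primer anneals here to the top strand with its 3' end pointing upstream.
Amplicon spans positions 37–96: 60 bp.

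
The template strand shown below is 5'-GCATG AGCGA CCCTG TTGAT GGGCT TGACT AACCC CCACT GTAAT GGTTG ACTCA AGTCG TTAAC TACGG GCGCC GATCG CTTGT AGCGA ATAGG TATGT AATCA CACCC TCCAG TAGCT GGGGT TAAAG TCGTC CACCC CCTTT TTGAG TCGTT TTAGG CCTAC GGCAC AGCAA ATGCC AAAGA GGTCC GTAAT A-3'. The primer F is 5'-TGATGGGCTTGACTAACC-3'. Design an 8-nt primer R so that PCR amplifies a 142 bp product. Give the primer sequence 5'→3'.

5'-TAAAACGA-3'

The forward primer binds at positions 17–34, so a 142 bp product ends at position 17 + 142 − 1 = 158.
The reverse primer anneals to the top strand over positions 151–158, i.e. to TCGTTTTA.
Its sequence written 5'→3' is the reverse complement: TAAAACGA.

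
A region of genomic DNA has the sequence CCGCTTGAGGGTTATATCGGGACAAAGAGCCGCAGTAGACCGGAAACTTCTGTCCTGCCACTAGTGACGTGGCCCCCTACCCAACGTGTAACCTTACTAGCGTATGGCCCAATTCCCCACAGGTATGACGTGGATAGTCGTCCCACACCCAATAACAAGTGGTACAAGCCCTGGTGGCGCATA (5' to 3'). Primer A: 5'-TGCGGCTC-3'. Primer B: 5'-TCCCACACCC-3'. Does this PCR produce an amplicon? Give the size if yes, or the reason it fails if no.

No product — the primers' 3' ends point away from each other.

Primer A (TGCGGCTC) has reverse complement GAGCCGCA, which matches the top strand at positions 27–34; primer A anneals to the top strand there with its 3' end pointing upstream toward position 27.
Primer B (TCCCACACCC) matches the top strand directly at positions 141–150; it anneals to the bottom strand with its 3' end pointing downstream toward position 150.
The 3' ends diverge (primer A extends toward position 1, primer B toward position 183), so the primers never converge on a shared product.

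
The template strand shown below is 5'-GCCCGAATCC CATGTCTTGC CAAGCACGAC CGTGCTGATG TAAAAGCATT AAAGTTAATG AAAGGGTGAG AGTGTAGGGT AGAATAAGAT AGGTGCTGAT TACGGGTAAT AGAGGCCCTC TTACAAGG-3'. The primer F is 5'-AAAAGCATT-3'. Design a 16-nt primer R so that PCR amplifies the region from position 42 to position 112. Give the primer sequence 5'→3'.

5'-CTATTACCCGTAATCA-3'

The product's 3' end on the top strand is position 112.
The reverse primer anneals to the top strand over positions 97–112, i.e. to TGATTACGGGTAATAG.
Its sequence written 5'→3' is the reverse complement: CTATTACCCGTAATCA.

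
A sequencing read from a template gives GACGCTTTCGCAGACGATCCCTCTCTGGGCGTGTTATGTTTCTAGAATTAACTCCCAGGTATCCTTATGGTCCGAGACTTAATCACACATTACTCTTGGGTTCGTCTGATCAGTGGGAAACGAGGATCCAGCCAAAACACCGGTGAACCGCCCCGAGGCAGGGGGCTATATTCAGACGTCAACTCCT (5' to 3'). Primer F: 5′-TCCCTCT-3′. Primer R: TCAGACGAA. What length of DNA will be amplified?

Forward primer TCCCTCT is found on the top strand at positions 18–24.
Taking the reverse complement of TCAGACGAA gives TTCGTCTGA, found at positions 101–109 on the template; the primer anneals here to the top strand with its 3' end pointing upstream.
The product runs from position 18 to position 109, so its length is 109 − 18 + 1 = 92 bp.

92 bp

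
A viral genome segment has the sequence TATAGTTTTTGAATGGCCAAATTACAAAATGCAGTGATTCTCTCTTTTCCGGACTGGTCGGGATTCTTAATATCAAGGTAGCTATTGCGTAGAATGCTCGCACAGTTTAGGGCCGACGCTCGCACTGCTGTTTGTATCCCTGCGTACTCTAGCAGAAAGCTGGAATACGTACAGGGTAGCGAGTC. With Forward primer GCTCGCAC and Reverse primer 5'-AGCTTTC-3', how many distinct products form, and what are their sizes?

Two products: 66 bp, 44 bp

The forward primer GCTCGCAC matches the top strand at positions 96–103, 118–125.
The reverse primer's reverse complement is GAAAGCT, matching at positions 155–161.
Each forward site pairs with the reverse site to give a product ending at position 161: sizes 66, 44 bp.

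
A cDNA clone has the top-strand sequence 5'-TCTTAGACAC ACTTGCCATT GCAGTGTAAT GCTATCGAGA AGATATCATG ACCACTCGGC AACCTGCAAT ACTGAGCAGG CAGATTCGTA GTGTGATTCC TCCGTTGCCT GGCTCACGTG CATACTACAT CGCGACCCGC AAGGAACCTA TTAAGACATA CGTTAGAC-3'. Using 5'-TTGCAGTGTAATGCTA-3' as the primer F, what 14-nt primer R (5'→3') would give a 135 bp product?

5'-TAATAGGTTCCTTG-3'

The forward primer binds at positions 19–34, so a 135 bp product ends at position 19 + 135 − 1 = 153.
The reverse primer anneals to the top strand over positions 140–153, i.e. to CAAGGAACCTATTA.
Its sequence written 5'→3' is the reverse complement: TAATAGGTTCCTTG.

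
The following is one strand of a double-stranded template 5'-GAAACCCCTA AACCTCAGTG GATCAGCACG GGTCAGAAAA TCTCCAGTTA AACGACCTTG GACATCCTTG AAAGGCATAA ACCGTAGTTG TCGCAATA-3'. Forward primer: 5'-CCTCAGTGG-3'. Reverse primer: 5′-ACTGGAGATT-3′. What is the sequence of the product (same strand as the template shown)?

Forward primer CCTCAGTGG is found on the top strand at positions 13–21.
The reverse primer's reverse complement is AATCTCCAGT, which matches the template at positions 39–48.
The product is the template from position 13 through 48 (36 bp).

5'-CCTCAGTGGATCAGCACGGGTCAGAAAATCTCCAGT-3'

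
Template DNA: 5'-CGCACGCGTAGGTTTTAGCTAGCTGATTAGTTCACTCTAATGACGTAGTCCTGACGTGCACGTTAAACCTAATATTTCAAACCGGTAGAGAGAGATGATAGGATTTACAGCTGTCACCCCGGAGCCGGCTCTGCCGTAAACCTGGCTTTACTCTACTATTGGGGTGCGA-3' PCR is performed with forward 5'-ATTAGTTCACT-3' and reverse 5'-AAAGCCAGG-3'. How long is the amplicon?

124 bp

Scanning the template, ATTAGTTCACT occurs at positions 26–36; this primer anneals to the bottom strand there with its 3' end pointing downstream.
Reverse complement of the reverse primer: CCTGGCTTT. This occurs on the top strand at positions 141–149.
Amplicon spans positions 26–149: 124 bp.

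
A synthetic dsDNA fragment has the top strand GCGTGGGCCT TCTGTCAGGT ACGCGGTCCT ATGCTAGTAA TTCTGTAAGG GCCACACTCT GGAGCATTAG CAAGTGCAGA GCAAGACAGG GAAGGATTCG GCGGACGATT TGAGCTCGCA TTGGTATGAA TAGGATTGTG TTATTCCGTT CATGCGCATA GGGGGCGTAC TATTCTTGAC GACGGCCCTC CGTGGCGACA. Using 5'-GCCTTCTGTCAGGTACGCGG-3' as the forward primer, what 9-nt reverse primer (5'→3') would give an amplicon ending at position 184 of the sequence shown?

5'-CGTCGTCAA-3'

The forward primer binds at positions 7–26; the product's 3' end on the top strand is position 184.
The reverse primer anneals to the top strand over positions 176–184, i.e. to TTGACGACG.
Its sequence written 5'→3' is the reverse complement: CGTCGTCAA.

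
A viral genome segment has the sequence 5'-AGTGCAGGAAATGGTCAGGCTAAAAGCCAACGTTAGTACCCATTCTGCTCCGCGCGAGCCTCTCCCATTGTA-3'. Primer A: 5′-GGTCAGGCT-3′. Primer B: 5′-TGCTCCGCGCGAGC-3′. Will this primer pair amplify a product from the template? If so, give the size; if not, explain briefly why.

Primer A (GGTCAGGCT) matches the top strand at positions 13–21 (3' end points downstream).
Primer B (TGCTCCGCGCGAGC) also matches the top strand directly, at positions 46–59 — its reverse complement GCTCGCGCGGAGCA is not present.
Both primers anneal to the bottom strand with 3' ends pointing the same way, so neither can prime synthesis back toward the other.

No product — both primers anneal to the same strand and extend in the same direction.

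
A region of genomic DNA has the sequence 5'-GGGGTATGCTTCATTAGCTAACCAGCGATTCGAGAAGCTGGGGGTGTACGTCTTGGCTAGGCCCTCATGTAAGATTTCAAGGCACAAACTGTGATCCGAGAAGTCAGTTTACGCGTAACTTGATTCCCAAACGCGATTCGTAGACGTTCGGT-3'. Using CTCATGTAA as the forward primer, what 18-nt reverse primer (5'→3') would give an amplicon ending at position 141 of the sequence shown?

5'-ACGAATCGCGTTTGGGAA-3'

The forward primer binds at positions 64–72; the product's 3' end on the top strand is position 141.
The reverse primer anneals to the top strand over positions 124–141, i.e. to TTCCCAAACGCGATTCGT.
Its sequence written 5'→3' is the reverse complement: ACGAATCGCGTTTGGGAA.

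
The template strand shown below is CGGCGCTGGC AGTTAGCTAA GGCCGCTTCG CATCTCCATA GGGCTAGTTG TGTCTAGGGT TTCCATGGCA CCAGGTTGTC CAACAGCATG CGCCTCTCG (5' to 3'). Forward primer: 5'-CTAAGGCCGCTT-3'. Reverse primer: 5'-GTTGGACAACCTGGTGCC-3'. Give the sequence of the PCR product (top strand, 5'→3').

The forward primer matches the template at positions 17–28.
The reverse primer's reverse complement is GGCACCAGGTTGTCCAAC, which matches the template at positions 67–84.
The product is the template from position 17 through 84 (68 bp).

5'-CTAAGGCCGCTTCGCATCTCCATAGGGCTAGTTGTGTCTAGGGTTTCCATGGCACCAGGTTGTCCAAC-3'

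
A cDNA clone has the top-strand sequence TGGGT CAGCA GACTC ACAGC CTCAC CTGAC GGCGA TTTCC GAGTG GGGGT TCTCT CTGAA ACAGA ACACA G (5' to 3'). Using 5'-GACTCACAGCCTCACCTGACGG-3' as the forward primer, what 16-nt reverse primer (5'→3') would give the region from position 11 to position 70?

5'-TGTGTTCTGTTTCAGA-3'

The product's 3' end on the top strand is position 70.
The reverse primer anneals to the top strand over positions 55–70, i.e. to TCTGAAACAGAACACA.
Its sequence written 5'→3' is the reverse complement: TGTGTTCTGTTTCAGA.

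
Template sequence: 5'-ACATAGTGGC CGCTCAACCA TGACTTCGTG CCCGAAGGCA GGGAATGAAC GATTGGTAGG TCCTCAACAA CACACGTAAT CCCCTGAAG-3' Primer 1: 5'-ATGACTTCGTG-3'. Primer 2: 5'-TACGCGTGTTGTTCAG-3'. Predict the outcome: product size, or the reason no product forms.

No product — primer 2 has no binding site in the template.

Primer 2 (TACGCGTGTTGTTCAG) does not match the top strand, and its reverse complement CTGAACAACACGCGTA does not match either.
With no annealing site for primer 2, no amplification occurs.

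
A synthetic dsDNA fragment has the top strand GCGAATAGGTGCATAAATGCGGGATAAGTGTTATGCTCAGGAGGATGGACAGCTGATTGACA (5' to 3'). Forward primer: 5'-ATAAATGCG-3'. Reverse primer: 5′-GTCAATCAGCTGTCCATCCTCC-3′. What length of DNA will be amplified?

Forward primer ATAAATGCG is found on the top strand at positions 13–21.
Reverse complement of the reverse primer: GGAGGATGGACAGCTGATTGAC. This occurs on the top strand at positions 40–61.
Amplicon spans positions 13–61: 49 bp.

49 bp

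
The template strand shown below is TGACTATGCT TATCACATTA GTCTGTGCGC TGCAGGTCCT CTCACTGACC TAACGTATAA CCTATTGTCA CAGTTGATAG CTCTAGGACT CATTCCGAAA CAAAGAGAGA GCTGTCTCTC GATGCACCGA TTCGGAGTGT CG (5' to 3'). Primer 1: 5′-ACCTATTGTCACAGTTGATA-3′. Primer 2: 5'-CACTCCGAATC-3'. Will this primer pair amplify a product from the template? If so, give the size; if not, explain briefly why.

Primer 1 (ACCTATTGTCACAGTTGATA) matches the top strand at positions 60–79; it acts as a forward primer.
Primer 2's reverse complement is GATTCGGAGTG, matching the top strand at positions 129–139; it acts as a reverse primer.
The 3' ends face each other across positions 60–139, giving an 80 bp product.

Yes — an 80 bp product.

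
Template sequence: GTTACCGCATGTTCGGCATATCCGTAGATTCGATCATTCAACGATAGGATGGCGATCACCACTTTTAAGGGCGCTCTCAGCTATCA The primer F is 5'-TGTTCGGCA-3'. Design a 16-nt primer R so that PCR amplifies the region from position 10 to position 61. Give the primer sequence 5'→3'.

5'-TGGTGATCGCCATCCT-3'

The product's 3' end on the top strand is position 61.
The reverse primer anneals to the top strand over positions 46–61, i.e. to AGGATGGCGATCACCA.
Its sequence written 5'→3' is the reverse complement: TGGTGATCGCCATCCT.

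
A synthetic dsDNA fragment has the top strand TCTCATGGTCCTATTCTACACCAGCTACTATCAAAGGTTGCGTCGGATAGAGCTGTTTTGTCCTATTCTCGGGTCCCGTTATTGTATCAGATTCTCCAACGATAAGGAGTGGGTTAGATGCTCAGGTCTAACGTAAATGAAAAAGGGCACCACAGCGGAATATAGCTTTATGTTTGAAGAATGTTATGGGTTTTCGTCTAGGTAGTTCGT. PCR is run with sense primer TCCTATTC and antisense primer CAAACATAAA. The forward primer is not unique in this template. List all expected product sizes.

168 bp, 116 bp

The forward primer TCCTATTC matches the top strand at positions 9–16, 61–68.
The reverse primer's reverse complement is TTTATGTTTG, matching at positions 167–176.
Each forward site pairs with the reverse site to give a product ending at position 176: sizes 168, 116 bp.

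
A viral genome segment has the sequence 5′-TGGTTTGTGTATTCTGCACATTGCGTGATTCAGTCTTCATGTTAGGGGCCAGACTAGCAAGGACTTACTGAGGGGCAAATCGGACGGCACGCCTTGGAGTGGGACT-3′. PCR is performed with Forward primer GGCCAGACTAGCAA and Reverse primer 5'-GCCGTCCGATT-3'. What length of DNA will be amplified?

Scanning the template, GGCCAGACTAGCAA occurs at positions 47–60; this primer anneals to the bottom strand there with its 3' end pointing downstream.
Reverse complement of the reverse primer: AATCGGACGGC. This occurs on the top strand at positions 78–88.
Amplicon spans positions 47–88: 42 bp.

42 bp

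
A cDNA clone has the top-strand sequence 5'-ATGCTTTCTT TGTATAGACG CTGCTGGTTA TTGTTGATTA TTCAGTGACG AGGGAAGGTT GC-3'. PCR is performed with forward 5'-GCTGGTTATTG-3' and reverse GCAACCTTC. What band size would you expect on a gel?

40 bp

The forward primer matches the template at positions 23–33.
The reverse primer's reverse complement is GAAGGTTGC, which matches the template at positions 54–62.
The product runs from position 23 to position 62, so its length is 62 − 23 + 1 = 40 bp.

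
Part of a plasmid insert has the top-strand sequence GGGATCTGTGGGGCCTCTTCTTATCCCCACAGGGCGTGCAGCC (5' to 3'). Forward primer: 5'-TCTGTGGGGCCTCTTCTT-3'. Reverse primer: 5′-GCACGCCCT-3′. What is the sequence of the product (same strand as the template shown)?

5'-TCTGTGGGGCCTCTTCTTATCCCCACAGGGCGTGC-3'

The forward primer matches the template at positions 5–22.
The reverse primer's reverse complement is AGGGCGTGC, which matches the template at positions 31–39.
The product is the template from position 5 through 39 (35 bp).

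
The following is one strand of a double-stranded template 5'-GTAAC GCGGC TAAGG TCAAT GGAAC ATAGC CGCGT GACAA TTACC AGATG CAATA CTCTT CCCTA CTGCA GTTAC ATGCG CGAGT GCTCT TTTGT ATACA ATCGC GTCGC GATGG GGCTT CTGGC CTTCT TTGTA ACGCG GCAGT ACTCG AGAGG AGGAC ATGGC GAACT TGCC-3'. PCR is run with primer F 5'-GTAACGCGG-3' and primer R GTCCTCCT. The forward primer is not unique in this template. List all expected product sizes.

The forward primer GTAACGCGG matches the top strand at positions 1–9, 133–141.
The reverse primer's reverse complement is AGGAGGAC, matching at positions 153–160.
Each forward site pairs with the reverse site to give a product ending at position 160: sizes 160, 28 bp.

160 bp, 28 bp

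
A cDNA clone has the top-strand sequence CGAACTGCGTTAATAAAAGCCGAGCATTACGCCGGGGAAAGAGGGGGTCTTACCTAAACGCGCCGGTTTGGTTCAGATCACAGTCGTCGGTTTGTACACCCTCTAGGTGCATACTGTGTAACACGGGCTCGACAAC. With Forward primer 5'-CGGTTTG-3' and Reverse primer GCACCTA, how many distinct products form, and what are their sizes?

The forward primer CGGTTTG matches the top strand at positions 64–70, 88–94.
The reverse primer's reverse complement is TAGGTGC, matching at positions 104–110.
Each forward site pairs with the reverse site to give a product ending at position 110: sizes 47, 23 bp.

Two products: 47 bp, 23 bp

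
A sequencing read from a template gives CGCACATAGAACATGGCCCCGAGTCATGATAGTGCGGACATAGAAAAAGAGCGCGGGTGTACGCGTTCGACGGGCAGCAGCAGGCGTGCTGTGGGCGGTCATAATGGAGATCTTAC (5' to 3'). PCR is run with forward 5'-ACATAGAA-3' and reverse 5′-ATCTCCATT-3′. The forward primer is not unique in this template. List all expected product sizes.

The forward primer ACATAGAA matches the top strand at positions 4–11, 38–45.
The reverse primer's reverse complement is AATGGAGAT, matching at positions 103–111.
Each forward site pairs with the reverse site to give a product ending at position 111: sizes 108, 74 bp.

108 bp, 74 bp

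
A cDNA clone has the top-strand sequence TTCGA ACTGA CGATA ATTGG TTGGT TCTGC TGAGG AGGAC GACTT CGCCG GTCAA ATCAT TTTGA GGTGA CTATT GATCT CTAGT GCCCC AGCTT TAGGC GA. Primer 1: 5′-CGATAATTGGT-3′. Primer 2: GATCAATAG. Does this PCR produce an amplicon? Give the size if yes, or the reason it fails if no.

Primer 1 (CGATAATTGGT) matches the top strand at positions 11–21; it acts as a forward primer.
Primer 2's reverse complement is CTATTGATC, matching the top strand at positions 71–79; it acts as a reverse primer.
The 3' ends face each other across positions 11–79, giving a 69 bp product.

Yes — a 69 bp product.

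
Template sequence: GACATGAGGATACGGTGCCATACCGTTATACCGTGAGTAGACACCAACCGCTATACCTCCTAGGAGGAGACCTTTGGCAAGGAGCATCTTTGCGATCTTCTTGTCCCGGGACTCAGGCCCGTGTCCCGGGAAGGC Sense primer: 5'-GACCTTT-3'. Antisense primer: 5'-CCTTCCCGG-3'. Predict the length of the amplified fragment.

Forward primer GACCTTT is found on the top strand at positions 69–75.
The reverse primer's reverse complement is CCGGGAAGG, which matches the template at positions 126–134.
Amplicon spans positions 69–134: 66 bp.

66 bp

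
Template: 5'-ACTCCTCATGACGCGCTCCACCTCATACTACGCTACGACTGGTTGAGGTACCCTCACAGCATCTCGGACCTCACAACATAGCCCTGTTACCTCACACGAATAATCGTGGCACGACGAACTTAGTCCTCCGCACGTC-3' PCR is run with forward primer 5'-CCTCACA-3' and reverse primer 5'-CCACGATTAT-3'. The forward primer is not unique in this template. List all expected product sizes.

The forward primer CCTCACA matches the top strand at positions 52–58, 69–75, 90–96.
The reverse primer's reverse complement is ATAATCGTGG, matching at positions 100–109.
Each forward site pairs with the reverse site to give a product ending at position 109: sizes 58, 41, 20 bp.

58 bp, 41 bp, 20 bp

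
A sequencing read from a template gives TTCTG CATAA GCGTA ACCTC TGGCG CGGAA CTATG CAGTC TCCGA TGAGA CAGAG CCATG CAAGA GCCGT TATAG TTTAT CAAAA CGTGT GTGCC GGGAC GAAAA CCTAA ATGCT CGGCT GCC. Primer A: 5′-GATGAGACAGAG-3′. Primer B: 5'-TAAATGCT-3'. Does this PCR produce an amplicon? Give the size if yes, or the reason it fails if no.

Primer A (GATGAGACAGAG) matches the top strand at positions 44–55 (3' end points downstream).
Primer B (TAAATGCT) also matches the top strand directly, at positions 108–115 — its reverse complement AGCATTTA is not present.
Both primers anneal to the bottom strand with 3' ends pointing the same way, so neither can prime synthesis back toward the other.

No product — both primers anneal to the same strand and extend in the same direction.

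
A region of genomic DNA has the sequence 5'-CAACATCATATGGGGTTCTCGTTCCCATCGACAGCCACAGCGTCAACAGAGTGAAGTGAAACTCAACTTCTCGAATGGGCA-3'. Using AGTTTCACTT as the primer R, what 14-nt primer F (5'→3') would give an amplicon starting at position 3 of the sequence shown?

5'-ACATCATATGGGGT-3'

The reverse primer's reverse complement AAGTGAAACT matches the template at positions 54–63; the product starts at position 3.
The forward primer is identical to the top strand over positions 3–16: ACATCATATGGGGT.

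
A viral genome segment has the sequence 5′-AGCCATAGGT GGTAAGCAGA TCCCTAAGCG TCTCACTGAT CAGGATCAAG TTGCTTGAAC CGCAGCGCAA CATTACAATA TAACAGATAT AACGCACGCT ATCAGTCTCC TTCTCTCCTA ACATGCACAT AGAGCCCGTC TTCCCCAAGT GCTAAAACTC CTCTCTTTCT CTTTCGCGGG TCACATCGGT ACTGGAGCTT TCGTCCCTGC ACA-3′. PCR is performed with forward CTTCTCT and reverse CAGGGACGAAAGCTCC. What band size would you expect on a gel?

100 bp

Forward primer CTTCTCT is found on the top strand at positions 110–116.
Reverse complement of the reverse primer: GGAGCTTTCGTCCCTG. This occurs on the top strand at positions 194–209.
Amplicon spans positions 110–209: 100 bp.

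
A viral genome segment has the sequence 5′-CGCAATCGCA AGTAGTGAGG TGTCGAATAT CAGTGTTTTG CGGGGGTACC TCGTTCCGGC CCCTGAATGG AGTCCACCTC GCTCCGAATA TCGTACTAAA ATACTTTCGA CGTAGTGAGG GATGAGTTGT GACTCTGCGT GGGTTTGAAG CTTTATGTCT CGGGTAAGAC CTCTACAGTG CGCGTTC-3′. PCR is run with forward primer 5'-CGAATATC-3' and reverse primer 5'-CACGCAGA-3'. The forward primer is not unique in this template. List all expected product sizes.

118 bp, 57 bp

The forward primer CGAATATC matches the top strand at positions 24–31, 85–92.
The reverse primer's reverse complement is TCTGCGTG, matching at positions 134–141.
Each forward site pairs with the reverse site to give a product ending at position 141: sizes 118, 57 bp.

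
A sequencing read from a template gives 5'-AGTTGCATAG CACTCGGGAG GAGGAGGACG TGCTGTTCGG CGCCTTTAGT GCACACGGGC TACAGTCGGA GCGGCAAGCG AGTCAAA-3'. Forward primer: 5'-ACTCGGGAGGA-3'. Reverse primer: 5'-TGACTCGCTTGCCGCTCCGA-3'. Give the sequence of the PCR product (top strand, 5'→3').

5'-ACTCGGGAGGAGGAGGACGTGCTGTTCGGCGCCTTTAGTGCACACGGGCTACAGTCGGAGCGGCAAGCGAGTCA-3'

The forward primer matches the template at positions 12–22.
The reverse primer's reverse complement is TCGGAGCGGCAAGCGAGTCA, which matches the template at positions 66–85.
The product is the template from position 12 through 85 (74 bp).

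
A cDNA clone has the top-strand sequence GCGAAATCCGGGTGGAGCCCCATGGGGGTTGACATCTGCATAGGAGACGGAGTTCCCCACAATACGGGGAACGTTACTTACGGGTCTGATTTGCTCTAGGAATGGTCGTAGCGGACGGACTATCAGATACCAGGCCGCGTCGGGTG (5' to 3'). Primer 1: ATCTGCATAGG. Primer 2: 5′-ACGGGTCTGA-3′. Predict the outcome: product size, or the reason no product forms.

No product — both primers anneal to the same strand and extend in the same direction.

Primer 1 (ATCTGCATAGG) matches the top strand at positions 34–44 (3' end points downstream).
Primer 2 (ACGGGTCTGA) also matches the top strand directly, at positions 80–89 — its reverse complement TCAGACCCGT is not present.
Both primers anneal to the bottom strand with 3' ends pointing the same way, so neither can prime synthesis back toward the other.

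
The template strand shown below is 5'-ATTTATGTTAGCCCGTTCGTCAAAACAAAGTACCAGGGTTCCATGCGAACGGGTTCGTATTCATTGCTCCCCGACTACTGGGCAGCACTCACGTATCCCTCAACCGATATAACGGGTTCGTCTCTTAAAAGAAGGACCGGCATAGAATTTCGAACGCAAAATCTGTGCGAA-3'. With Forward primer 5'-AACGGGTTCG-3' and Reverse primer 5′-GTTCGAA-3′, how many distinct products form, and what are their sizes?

The forward primer AACGGGTTCG matches the top strand at positions 48–57, 111–120.
The reverse primer's reverse complement is TTCGAAC, matching at positions 149–155.
Each forward site pairs with the reverse site to give a product ending at position 155: sizes 108, 45 bp.

Two products: 108 bp, 45 bp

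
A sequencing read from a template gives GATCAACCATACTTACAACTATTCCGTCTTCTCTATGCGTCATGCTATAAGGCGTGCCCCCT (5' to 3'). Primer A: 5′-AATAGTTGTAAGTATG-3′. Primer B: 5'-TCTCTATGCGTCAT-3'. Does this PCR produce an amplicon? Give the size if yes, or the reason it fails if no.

Primer A (AATAGTTGTAAGTATG) has reverse complement CATACTTACAACTATT, which matches the top strand at positions 8–23; primer A anneals to the top strand there with its 3' end pointing upstream toward position 8.
Primer B (TCTCTATGCGTCAT) matches the top strand directly at positions 30–43; it anneals to the bottom strand with its 3' end pointing downstream toward position 43.
The 3' ends diverge (primer A extends toward position 1, primer B toward position 62), so the primers never converge on a shared product.

No product — the primers' 3' ends point away from each other.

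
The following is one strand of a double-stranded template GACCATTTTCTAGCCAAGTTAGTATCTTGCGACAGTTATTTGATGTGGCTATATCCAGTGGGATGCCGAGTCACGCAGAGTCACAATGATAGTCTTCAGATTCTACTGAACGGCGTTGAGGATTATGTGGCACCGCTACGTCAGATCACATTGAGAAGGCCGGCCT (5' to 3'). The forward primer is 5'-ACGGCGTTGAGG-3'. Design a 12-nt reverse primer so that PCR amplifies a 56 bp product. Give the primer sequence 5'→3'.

5'-GGCCGGCCTTCT-3'

The forward primer binds at positions 110–121, so a 56 bp product ends at position 110 + 56 − 1 = 165.
The reverse primer anneals to the top strand over positions 154–165, i.e. to AGAAGGCCGGCC.
Its sequence written 5'→3' is the reverse complement: GGCCGGCCTTCT.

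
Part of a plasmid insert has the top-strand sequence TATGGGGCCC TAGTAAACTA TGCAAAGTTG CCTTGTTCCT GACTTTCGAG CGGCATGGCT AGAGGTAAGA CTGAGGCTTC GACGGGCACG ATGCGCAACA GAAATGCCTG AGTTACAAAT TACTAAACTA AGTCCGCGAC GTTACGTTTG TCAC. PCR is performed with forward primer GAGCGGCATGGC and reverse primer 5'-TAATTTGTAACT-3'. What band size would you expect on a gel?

Forward primer GAGCGGCATGGC is found on the top strand at positions 48–59.
Taking the reverse complement of TAATTTGTAACT gives AGTTACAAATTA, found at positions 111–122 on the template; the primer anneals here to the top strand with its 3' end pointing upstream.
The product runs from position 48 to position 122, so its length is 122 − 48 + 1 = 75 bp.

75 bp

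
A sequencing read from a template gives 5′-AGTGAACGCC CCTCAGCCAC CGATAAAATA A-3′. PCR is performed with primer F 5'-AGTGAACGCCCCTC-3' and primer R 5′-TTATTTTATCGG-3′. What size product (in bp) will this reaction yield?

Forward primer AGTGAACGCCCCTC is found on the top strand at positions 1–14.
Taking the reverse complement of TTATTTTATCGG gives CCGATAAAATAA, found at positions 20–31 on the template; the primer anneals here to the top strand with its 3' end pointing upstream.
Product length = (reverse-primer end) − (forward-primer start) + 1 = 31 − 1 + 1 = 31 bp.

31 bp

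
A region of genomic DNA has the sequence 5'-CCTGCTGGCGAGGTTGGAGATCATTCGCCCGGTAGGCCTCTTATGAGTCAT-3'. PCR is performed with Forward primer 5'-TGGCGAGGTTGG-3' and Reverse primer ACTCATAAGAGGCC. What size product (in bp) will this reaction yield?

Scanning the template, TGGCGAGGTTGG occurs at positions 6–17; this primer anneals to the bottom strand there with its 3' end pointing downstream.
Taking the reverse complement of ACTCATAAGAGGCC gives GGCCTCTTATGAGT, found at positions 35–48 on the template; the primer anneals here to the top strand with its 3' end pointing upstream.
Product length = (reverse-primer end) − (forward-primer start) + 1 = 48 − 6 + 1 = 43 bp.

43 bp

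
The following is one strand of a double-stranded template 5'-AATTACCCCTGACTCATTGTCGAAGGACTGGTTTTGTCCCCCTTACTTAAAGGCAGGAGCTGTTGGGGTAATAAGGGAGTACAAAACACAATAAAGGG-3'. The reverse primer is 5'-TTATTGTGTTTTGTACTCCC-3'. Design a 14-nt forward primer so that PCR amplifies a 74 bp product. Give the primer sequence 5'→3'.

The reverse primer's reverse complement GGGAGTACAAAACACAATAA matches the template at positions 75–94, so the product ends at position 94.
A 74 bp product then starts at position 94 − 74 + 1 = 21.
The forward primer is identical to the top strand there: CGAAGGACTGGTTT.

5'-CGAAGGACTGGTTT-3'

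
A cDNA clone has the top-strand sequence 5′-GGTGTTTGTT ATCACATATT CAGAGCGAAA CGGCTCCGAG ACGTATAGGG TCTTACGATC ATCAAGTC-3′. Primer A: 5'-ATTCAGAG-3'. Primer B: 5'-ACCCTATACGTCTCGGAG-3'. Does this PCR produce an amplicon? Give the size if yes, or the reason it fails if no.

Yes — a 34 bp product.

Primer A (ATTCAGAG) matches the top strand at positions 18–25; it acts as a forward primer.
Primer B's reverse complement is CTCCGAGACGTATAGGGT, matching the top strand at positions 34–51; it acts as a reverse primer.
The 3' ends face each other across positions 18–51, giving a 34 bp product.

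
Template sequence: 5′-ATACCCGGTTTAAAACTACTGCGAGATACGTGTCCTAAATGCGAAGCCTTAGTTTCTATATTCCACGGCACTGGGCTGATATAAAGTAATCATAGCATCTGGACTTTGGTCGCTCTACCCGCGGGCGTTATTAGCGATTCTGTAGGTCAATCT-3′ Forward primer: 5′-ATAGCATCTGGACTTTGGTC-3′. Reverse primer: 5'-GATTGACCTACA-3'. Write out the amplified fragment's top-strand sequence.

5'-ATAGCATCTGGACTTTGGTCGCTCTACCCGCGGGCGTTATTAGCGATTCTGTAGGTCAATC-3'

Forward primer ATAGCATCTGGACTTTGGTC is found on the top strand at positions 92–111.
Taking the reverse complement of GATTGACCTACA gives TGTAGGTCAATC, found at positions 141–152 on the template; the primer anneals here to the top strand with its 3' end pointing upstream.
The product is the template from position 92 through 152 (61 bp).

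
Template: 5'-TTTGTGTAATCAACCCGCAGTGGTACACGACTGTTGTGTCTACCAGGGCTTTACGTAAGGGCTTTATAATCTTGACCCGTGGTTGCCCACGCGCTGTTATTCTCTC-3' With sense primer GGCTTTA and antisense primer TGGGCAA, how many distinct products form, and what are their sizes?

Two products: 43 bp, 30 bp

The forward primer GGCTTTA matches the top strand at positions 47–53, 60–66.
The reverse primer's reverse complement is TTGCCCA, matching at positions 83–89.
Each forward site pairs with the reverse site to give a product ending at position 89: sizes 43, 30 bp.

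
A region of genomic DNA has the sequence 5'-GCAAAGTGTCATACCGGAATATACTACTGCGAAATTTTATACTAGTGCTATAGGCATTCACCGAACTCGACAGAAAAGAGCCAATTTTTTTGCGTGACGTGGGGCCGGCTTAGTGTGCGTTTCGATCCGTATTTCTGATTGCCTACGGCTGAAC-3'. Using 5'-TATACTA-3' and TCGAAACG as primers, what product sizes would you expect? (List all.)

The forward primer TATACTA matches the top strand at positions 20–26, 38–44.
The reverse primer's reverse complement is CGTTTCGA, matching at positions 118–125.
Each forward site pairs with the reverse site to give a product ending at position 125: sizes 106, 88 bp.

106 bp, 88 bp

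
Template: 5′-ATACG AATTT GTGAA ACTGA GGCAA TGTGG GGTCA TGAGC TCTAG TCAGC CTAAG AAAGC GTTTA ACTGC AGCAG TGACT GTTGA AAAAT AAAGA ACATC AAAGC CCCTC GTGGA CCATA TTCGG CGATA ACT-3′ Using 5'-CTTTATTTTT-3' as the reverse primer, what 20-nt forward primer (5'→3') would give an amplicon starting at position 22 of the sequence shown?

The reverse primer's reverse complement AAAAATAAAG matches the template at positions 85–94; the product starts at position 22.
The forward primer is identical to the top strand over positions 22–41: GCAATGTGGGGTCATGAGCT.

5'-GCAATGTGGGGTCATGAGCT-3'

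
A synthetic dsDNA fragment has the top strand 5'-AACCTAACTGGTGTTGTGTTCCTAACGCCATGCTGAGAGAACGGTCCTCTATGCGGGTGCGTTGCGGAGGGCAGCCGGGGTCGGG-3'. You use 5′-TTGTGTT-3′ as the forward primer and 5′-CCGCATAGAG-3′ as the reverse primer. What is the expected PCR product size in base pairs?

43 bp

The forward primer matches the template at positions 14–20.
Taking the reverse complement of CCGCATAGAG gives CTCTATGCGG, found at positions 47–56 on the template; the primer anneals here to the top strand with its 3' end pointing upstream.
The product runs from position 14 to position 56, so its length is 56 − 14 + 1 = 43 bp.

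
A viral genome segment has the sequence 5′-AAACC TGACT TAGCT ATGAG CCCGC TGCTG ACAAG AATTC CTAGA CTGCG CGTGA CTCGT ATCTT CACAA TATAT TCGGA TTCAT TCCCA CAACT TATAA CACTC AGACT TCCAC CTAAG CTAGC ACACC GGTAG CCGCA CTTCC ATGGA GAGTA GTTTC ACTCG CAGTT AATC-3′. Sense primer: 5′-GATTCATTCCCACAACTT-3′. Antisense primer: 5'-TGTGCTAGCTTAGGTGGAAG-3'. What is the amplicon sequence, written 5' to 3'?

Scanning the template, GATTCATTCCCACAACTT occurs at positions 79–96; this primer anneals to the bottom strand there with its 3' end pointing downstream.
Taking the reverse complement of TGTGCTAGCTTAGGTGGAAG gives CTTCCACCTAAGCTAGCACA, found at positions 109–128 on the template; the primer anneals here to the top strand with its 3' end pointing upstream.
The product is the template from position 79 through 128 (50 bp).

5'-GATTCATTCCCACAACTTATAACACTCAGACTTCCACCTAAGCTAGCACA-3'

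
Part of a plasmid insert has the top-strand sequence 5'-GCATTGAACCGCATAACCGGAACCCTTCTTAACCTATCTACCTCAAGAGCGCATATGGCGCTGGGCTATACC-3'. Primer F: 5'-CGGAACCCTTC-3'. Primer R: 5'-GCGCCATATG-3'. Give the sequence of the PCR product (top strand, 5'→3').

5'-CGGAACCCTTCTTAACCTATCTACCTCAAGAGCGCATATGGCGC-3'

The forward primer matches the template at positions 18–28.
Reverse complement of the reverse primer: CATATGGCGC. This occurs on the top strand at positions 52–61.
The product is the template from position 18 through 61 (44 bp).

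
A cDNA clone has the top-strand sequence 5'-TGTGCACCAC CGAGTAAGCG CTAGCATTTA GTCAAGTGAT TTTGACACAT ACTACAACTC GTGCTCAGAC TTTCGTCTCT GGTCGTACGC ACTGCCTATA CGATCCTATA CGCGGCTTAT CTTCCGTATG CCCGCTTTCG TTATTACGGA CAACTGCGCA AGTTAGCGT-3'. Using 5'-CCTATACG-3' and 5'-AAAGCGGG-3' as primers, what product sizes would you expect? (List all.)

The forward primer CCTATACG matches the top strand at positions 95–102, 105–112.
The reverse primer's reverse complement is CCCGCTTT, matching at positions 131–138.
Each forward site pairs with the reverse site to give a product ending at position 138: sizes 44, 34 bp.

44 bp, 34 bp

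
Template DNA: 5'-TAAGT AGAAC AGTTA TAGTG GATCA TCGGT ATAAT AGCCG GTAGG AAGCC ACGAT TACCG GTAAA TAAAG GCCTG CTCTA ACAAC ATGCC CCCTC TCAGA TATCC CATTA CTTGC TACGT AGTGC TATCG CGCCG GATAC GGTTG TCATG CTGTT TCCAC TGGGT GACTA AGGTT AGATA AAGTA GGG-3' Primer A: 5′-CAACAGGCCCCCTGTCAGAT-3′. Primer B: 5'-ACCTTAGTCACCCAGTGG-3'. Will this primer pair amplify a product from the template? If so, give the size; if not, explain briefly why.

No product — primer A has no binding site in the template.

Primer A (CAACAGGCCCCCTGTCAGAT) does not match the top strand, and its reverse complement ATCTGACAGGGGGCCTGTTG does not match either.
With no annealing site for primer A, no amplification occurs.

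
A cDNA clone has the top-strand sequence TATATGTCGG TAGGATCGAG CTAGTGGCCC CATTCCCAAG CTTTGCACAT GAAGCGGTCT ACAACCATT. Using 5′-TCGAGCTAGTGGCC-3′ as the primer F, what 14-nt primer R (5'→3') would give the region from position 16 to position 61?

The product's 3' end on the top strand is position 61.
The reverse primer anneals to the top strand over positions 48–61, i.e. to CATGAAGCGGTCTA.
Its sequence written 5'→3' is the reverse complement: TAGACCGCTTCATG.

5'-TAGACCGCTTCATG-3'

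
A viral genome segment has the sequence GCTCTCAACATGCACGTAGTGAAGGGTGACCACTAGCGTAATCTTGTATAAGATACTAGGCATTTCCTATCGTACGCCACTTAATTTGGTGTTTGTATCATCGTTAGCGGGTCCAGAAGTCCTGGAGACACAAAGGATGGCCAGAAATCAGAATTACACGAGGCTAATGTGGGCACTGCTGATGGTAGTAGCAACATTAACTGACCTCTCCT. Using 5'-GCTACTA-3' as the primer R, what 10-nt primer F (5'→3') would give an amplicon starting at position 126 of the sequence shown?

5'-AGACACAAAG-3'

The reverse primer's reverse complement TAGTAGC matches the template at positions 186–192; the product starts at position 126.
The forward primer is identical to the top strand over positions 126–135: AGACACAAAG.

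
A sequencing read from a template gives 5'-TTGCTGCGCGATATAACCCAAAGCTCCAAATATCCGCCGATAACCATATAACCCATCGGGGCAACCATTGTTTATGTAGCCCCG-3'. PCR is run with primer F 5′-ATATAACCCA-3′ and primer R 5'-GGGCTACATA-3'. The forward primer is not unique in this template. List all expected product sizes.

The forward primer ATATAACCCA matches the top strand at positions 11–20, 46–55.
The reverse primer's reverse complement is TATGTAGCCC, matching at positions 73–82.
Each forward site pairs with the reverse site to give a product ending at position 82: sizes 72, 37 bp.

72 bp, 37 bp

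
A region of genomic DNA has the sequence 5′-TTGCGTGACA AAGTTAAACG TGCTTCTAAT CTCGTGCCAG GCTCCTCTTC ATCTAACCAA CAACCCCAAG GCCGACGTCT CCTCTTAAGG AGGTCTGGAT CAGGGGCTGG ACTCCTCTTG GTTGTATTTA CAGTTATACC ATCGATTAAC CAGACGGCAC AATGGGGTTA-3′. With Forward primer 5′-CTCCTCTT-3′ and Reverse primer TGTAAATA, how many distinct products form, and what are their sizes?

Three products: 91 bp, 54 bp, 21 bp

The forward primer CTCCTCTT matches the top strand at positions 42–49, 79–86, 112–119.
The reverse primer's reverse complement is TATTTACA, matching at positions 125–132.
Each forward site pairs with the reverse site to give a product ending at position 132: sizes 91, 54, 21 bp.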